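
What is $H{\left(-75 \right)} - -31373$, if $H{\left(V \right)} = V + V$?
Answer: $31223$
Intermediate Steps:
$H{\left(V \right)} = 2 V$
$H{\left(-75 \right)} - -31373 = 2 \left(-75\right) - -31373 = -150 + 31373 = 31223$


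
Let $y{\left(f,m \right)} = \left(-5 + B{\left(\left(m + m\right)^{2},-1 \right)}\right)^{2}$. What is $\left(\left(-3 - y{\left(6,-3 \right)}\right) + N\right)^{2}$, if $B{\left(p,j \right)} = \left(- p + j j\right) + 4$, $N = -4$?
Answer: $1697809$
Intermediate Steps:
$B{\left(p,j \right)} = 4 + j^{2} - p$ ($B{\left(p,j \right)} = \left(- p + j^{2}\right) + 4 = \left(j^{2} - p\right) + 4 = 4 + j^{2} - p$)
$y{\left(f,m \right)} = 16 m^{4}$ ($y{\left(f,m \right)} = \left(-5 + \left(4 + \left(-1\right)^{2} - \left(m + m\right)^{2}\right)\right)^{2} = \left(-5 + \left(4 + 1 - \left(2 m\right)^{2}\right)\right)^{2} = \left(-5 + \left(4 + 1 - 4 m^{2}\right)\right)^{2} = \left(-5 - \left(-5 + 4 m^{2}\right)\right)^{2} = \left(- 4 m^{2}\right)^{2} = 16 m^{4}$)
$\left(\left(-3 - y{\left(6,-3 \right)}\right) + N\right)^{2} = \left(\left(-3 - 16 \left(-3\right)^{4}\right) - 4\right)^{2} = \left(\left(-3 - 16 \cdot 81\right) - 4\right)^{2} = \left(\left(-3 - 1296\right) - 4\right)^{2} = \left(-1299 - 4\right)^{2} = \left(-1303\right)^{2} = 1697809$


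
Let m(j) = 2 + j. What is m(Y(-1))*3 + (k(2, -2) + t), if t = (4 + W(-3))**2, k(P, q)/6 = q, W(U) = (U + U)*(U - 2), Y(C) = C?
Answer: 1147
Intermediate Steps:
W(U) = 2*U*(-2 + U) (W(U) = (2*U)*(-2 + U) = 2*U*(-2 + U))
k(P, q) = 6*q
t = 1156 (t = (4 + 2*(-3)*(-2 - 3))**2 = (4 + 2*(-3)*(-5))**2 = (4 + 30)**2 = 34**2 = 1156)
m(Y(-1))*3 + (k(2, -2) + t) = (2 - 1)*3 + (6*(-2) + 1156) = 1*3 + (-12 + 1156) = 3 + 1144 = 1147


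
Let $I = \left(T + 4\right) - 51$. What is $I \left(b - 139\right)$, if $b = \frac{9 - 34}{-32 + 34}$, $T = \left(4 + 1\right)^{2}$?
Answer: $3333$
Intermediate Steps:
$T = 25$ ($T = 5^{2} = 25$)
$I = -22$ ($I = \left(25 + 4\right) - 51 = 29 - 51 = -22$)
$b = - \frac{25}{2} \approx -12.5$
$I \left(b - 139\right) = - 22 \left(- \frac{25}{2} - 139\right) = \left(-22\right) \left(- \frac{303}{2}\right) = 3333$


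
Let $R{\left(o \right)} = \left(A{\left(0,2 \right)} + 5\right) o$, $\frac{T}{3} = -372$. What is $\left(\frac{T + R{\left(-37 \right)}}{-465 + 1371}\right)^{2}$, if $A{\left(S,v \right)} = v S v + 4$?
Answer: $\frac{233289}{91204} \approx 2.5579$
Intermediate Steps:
$T = -1116$ ($T = 3 \left(-372\right) = -1116$)
$A{\left(S,v \right)} = 4 + S v^{2}$ ($A{\left(S,v \right)} = S v v + 4 = S v^{2} + 4 = 4 + S v^{2}$)
$R{\left(o \right)} = 9 o$ ($R{\left(o \right)} = \left(\left(4 + 0 \cdot 2^{2}\right) + 5\right) o = \left(\left(4 + 0 \cdot 4\right) + 5\right) o = \left(\left(4 + 0\right) + 5\right) o = \left(4 + 5\right) o = 9 o$)
$\left(\frac{T + R{\left(-37 \right)}}{-465 + 1371}\right)^{2} = \left(\frac{-1116 + 9 \left(-37\right)}{-465 + 1371}\right)^{2} = \left(\frac{-1116 - 333}{906}\right)^{2} = \left(\left(-1449\right) \frac{1}{906}\right)^{2} = \left(- \frac{483}{302}\right)^{2} = \frac{233289}{91204}$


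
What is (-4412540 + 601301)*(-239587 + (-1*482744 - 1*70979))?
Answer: 3023494011090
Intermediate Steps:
(-4412540 + 601301)*(-239587 + (-1*482744 - 1*70979)) = -3811239*(-239587 + (-482744 - 70979)) = -3811239*(-239587 - 553723) = -3811239*(-793310) = 3023494011090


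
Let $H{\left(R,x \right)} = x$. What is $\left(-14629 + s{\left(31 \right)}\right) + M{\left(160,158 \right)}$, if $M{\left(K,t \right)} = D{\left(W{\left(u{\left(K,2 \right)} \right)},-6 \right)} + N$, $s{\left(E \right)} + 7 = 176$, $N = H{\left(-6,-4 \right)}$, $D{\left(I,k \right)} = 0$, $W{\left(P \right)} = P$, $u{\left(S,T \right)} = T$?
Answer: $-14464$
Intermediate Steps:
$N = -4$
$s{\left(E \right)} = 169$ ($s{\left(E \right)} = -7 + 176 = 169$)
$M{\left(K,t \right)} = -4$ ($M{\left(K,t \right)} = 0 - 4 = -4$)
$\left(-14629 + s{\left(31 \right)}\right) + M{\left(160,158 \right)} = \left(-14629 + 169\right) - 4 = -14460 - 4 = -14464$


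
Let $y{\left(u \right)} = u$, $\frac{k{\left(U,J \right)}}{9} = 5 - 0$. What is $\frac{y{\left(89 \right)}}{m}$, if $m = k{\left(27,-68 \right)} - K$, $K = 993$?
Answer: $- \frac{89}{948} \approx -0.093882$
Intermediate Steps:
$k{\left(U,J \right)} = 45$ ($k{\left(U,J \right)} = 9 \left(5 - 0\right) = 9 \left(5 + 0\right) = 9 \cdot 5 = 45$)
$m = -948$ ($m = 45 - 993 = -948$)
$\frac{y{\left(89 \right)}}{m} = \frac{89}{-948} = 89 \left(- \frac{1}{948}\right) = - \frac{89}{948}$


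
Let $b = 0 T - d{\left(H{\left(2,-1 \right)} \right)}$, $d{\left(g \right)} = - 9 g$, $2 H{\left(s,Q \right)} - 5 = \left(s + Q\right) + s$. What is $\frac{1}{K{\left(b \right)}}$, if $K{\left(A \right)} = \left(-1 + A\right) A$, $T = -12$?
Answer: $\frac{1}{1260} \approx 0.00079365$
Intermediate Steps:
$H{\left(s,Q \right)} = \frac{5}{2} + s + \frac{Q}{2}$ ($H{\left(s,Q \right)} = \frac{5}{2} + \frac{\left(s + Q\right) + s}{2} = \frac{5}{2} + \frac{\left(Q + s\right) + s}{2} = \frac{5}{2} + \frac{Q + 2 s}{2} = \frac{5}{2} + \left(s + \frac{Q}{2}\right) = \frac{5}{2} + s + \frac{Q}{2}$)
$b = 36$ ($b = 0 \left(-12\right) - - 9 \left(\frac{5}{2} + 2 + \frac{1}{2} \left(-1\right)\right) = 0 - - 9 \left(\frac{5}{2} + 2 - \frac{1}{2}\right) = 0 - \left(-9\right) 4 = 0 - -36 = 0 + 36 = 36$)
$K{\left(A \right)} = A \left(-1 + A\right)$
$\frac{1}{K{\left(b \right)}} = \frac{1}{36 \left(-1 + 36\right)} = \frac{1}{36 \cdot 35} = \frac{1}{1260}$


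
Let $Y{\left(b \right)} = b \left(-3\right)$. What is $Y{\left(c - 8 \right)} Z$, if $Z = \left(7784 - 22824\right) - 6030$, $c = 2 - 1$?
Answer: $-442470$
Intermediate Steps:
$c = 1$
$Y{\left(b \right)} = - 3 b$
$Z = -21070$ ($Z = -15040 - 6030 = -21070$)
$Y{\left(c - 8 \right)} Z = - 3 \left(1 - 8\right) \left(-21070\right) = \left(-3\right) \left(-7\right) \left(-21070\right) = 21 \left(-21070\right) = -442470$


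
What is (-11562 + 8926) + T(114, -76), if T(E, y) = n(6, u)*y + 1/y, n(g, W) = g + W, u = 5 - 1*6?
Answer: -229217/76 ≈ -3016.0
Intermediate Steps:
u = -1 (u = 5 - 6 = -1)
n(g, W) = W + g
T(E, y) = 1/y + 5*y (T(E, y) = (-1 + 6)*y + 1/y = 5*y + 1/y = 1/y + 5*y)
(-11562 + 8926) + T(114, -76) = (-11562 + 8926) + (1/(-76) + 5*(-76)) = -2636 + (-1/76 - 380) = -2636 - 28881/76 = -229217/76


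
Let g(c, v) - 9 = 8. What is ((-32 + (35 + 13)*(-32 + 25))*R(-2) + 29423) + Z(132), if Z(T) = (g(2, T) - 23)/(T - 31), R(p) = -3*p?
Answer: 2748709/101 ≈ 27215.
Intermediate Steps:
g(c, v) = 17 (g(c, v) = 9 + 8 = 17)
Z(T) = -6/(-31 + T) (Z(T) = (17 - 23)/(T - 31) = -6/(-31 + T))
((-32 + (35 + 13)*(-32 + 25))*R(-2) + 29423) + Z(132) = ((-32 + (35 + 13)*(-32 + 25))*(-3*(-2)) + 29423) - 6/(-31 + 132) = ((-32 + 48*(-7))*6 + 29423) - 6/101 = ((-32 - 336)*6 + 29423) - 6*1/101 = (-368*6 + 29423) - 6/101 = (-2208 + 29423) - 6/101 = 27215 - 6/101 = 2748709/101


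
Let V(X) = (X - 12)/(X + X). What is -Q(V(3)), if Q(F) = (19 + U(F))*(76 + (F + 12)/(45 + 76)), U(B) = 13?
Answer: -294608/121 ≈ -2434.8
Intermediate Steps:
V(X) = (-12 + X)/(2*X) (V(X) = (-12 + X)/((2*X)) = (-12 + X)*(1/(2*X)) = (-12 + X)/(2*X))
Q(F) = 294656/121 + 32*F/121 (Q(F) = (19 + 13)*(76 + (F + 12)/(45 + 76)) = 32*(76 + (12 + F)/121) = 32*(76 + (12 + F)*(1/121)) = 32*(76 + (12/121 + F/121)) = 32*(9208/121 + F/121) = 294656/121 + 32*F/121)
-Q(V(3)) = -(294656/121 + 32*((1/2)*(-12 + 3)/3)/121) = -(294656/121 + 32*((1/2)*(1/3)*(-9))/121) = -(294656/121 + (32/121)*(-3/2)) = -(294656/121 - 48/121) = -1*294608/121 = -294608/121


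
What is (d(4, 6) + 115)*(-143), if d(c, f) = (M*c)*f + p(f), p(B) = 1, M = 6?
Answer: -37180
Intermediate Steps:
d(c, f) = 1 + 6*c*f (d(c, f) = (6*c)*f + 1 = 6*c*f + 1 = 1 + 6*c*f)
(d(4, 6) + 115)*(-143) = ((1 + 6*4*6) + 115)*(-143) = ((1 + 144) + 115)*(-143) = (145 + 115)*(-143) = 260*(-143) = -37180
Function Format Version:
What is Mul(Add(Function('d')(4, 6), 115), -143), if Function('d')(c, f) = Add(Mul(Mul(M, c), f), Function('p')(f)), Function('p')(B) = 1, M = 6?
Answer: -37180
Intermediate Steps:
Function('d')(c, f) = Add(1, Mul(6, c, f)) (Function('d')(c, f) = Add(Mul(Mul(6, c), f), 1) = Add(Mul(6, c, f), 1) = Add(1, Mul(6, c, f)))
Mul(Add(Function('d')(4, 6), 115), -143) = Mul(Add(Add(1, Mul(6, 4, 6)), 115), -143) = Mul(Add(Add(1, 144), 115), -143) = Mul(Add(145, 115), -143) = Mul(260, -143) = -37180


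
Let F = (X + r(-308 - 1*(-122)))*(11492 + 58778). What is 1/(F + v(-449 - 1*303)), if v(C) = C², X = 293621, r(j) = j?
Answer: 1/20620242954 ≈ 4.8496e-11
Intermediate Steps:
F = 20619677450 (F = (293621 + (-308 - 1*(-122)))*(11492 + 58778) = (293621 + (-308 + 122))*70270 = (293621 - 186)*70270 = 293435*70270 = 20619677450)
1/(F + v(-449 - 1*303)) = 1/(20619677450 + (-449 - 1*303)²) = 1/(20619677450 + (-449 - 303)²) = 1/(20619677450 + (-752)²) = 1/(20619677450 + 565504) = 1/20620242954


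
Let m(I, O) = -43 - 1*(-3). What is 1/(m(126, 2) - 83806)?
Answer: -1/83846 ≈ -1.1927e-5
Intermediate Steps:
m(I, O) = -40 (m(I, O) = -43 + 3 = -40)
1/(m(126, 2) - 83806) = 1/(-40 - 83806) = 1/(-83846) = -1/83846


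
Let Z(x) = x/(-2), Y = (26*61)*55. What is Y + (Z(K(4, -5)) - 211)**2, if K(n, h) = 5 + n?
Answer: 534681/4 ≈ 1.3367e+5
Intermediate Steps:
Y = 87230 (Y = 1586*55 = 87230)
Z(x) = -x/2 (Z(x) = x*(-1/2) = -x/2)
Y + (Z(K(4, -5)) - 211)**2 = 87230 + (-(5 + 4)/2 - 211)**2 = 87230 + (-1/2*9 - 211)**2 = 87230 + (-9/2 - 211)**2 = 87230 + (-431/2)**2 = 87230 + 185761/4 = 534681/4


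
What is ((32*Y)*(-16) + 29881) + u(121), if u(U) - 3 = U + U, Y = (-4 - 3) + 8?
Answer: 29614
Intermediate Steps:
Y = 1 (Y = -7 + 8 = 1)
u(U) = 3 + 2*U (u(U) = 3 + (U + U) = 3 + 2*U)
((32*Y)*(-16) + 29881) + u(121) = ((32*1)*(-16) + 29881) + (3 + 2*121) = (32*(-16) + 29881) + (3 + 242) = (-512 + 29881) + 245 = 29369 + 245 = 29614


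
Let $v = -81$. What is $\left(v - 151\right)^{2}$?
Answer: $53824$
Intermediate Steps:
$\left(v - 151\right)^{2} = \left(-81 - 151\right)^{2} = \left(-232\right)^{2} = 53824$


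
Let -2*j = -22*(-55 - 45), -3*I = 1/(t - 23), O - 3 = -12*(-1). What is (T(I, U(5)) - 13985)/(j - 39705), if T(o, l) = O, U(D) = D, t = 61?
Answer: 2794/8161 ≈ 0.34236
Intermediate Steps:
O = 15 (O = 3 - 12*(-1) = 3 + 12 = 15)
I = -1/114 (I = -1/(3*(61 - 23)) = -1/3/38 = -1/3*1/38 = -1/114 ≈ -0.0087719)
T(o, l) = 15
j = -1100 (j = -(-11)*(-55 - 45) = -(-11)*(-100) = -1/2*2200 = -1100)
(T(I, U(5)) - 13985)/(j - 39705) = (15 - 13985)/(-1100 - 39705) = -13970/(-40805) = -13970*(-1/40805) = 2794/8161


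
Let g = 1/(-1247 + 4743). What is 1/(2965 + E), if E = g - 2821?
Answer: 3496/503425 ≈ 0.0069444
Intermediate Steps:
g = 1/3496 ≈ 0.00028604
E = -9862215/3496 (E = 1/3496 - 2821 = -9862215/3496 ≈ -2821.0)
1/(2965 + E) = 1/(2965 - 9862215/3496) = 1/(503425/3496) = 3496/503425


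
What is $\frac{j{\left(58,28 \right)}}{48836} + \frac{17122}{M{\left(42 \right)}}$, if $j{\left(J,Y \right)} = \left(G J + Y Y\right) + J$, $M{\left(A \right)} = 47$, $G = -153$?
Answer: $\frac{208948122}{573823} \approx 364.13$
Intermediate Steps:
$j{\left(J,Y \right)} = Y^{2} - 152 J$ ($j{\left(J,Y \right)} = \left(- 153 J + Y Y\right) + J = \left(- 153 J + Y^{2}\right) + J = \left(Y^{2} - 153 J\right) + J = Y^{2} - 152 J$)
$\frac{j{\left(58,28 \right)}}{48836} + \frac{17122}{M{\left(42 \right)}} = \frac{28^{2} - 8816}{48836} + \frac{17122}{47} = \left(784 - 8816\right) \frac{1}{48836} + 17122 \cdot \frac{1}{47} = \left(-8032\right) \frac{1}{48836} + \frac{17122}{47} = - \frac{2008}{12209} + \frac{17122}{47} = \frac{208948122}{573823}$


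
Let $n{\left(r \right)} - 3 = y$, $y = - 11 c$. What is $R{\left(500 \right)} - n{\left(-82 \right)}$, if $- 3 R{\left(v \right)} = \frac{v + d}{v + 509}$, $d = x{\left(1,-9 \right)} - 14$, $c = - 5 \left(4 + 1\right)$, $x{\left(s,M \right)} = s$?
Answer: $- \frac{841993}{3027} \approx -278.16$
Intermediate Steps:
$c = -25$ ($c = \left(-5\right) 5 = -25$)
$d = -13$ ($d = 1 - 14 = -13$)
$y = 275$ ($y = \left(-11\right) \left(-25\right) = 275$)
$n{\left(r \right)} = 278$ ($n{\left(r \right)} = 3 + 275 = 278$)
$R{\left(v \right)} = - \frac{-13 + v}{3 \left(509 + v\right)}$ ($R{\left(v \right)} = - \frac{\left(v - 13\right) \frac{1}{v + 509}}{3} = - \frac{\left(-13 + v\right) \frac{1}{509 + v}}{3} = - \frac{\frac{1}{509 + v} \left(-13 + v\right)}{3} = - \frac{-13 + v}{3 \left(509 + v\right)}$)
$R{\left(500 \right)} - n{\left(-82 \right)} = \frac{13 - 500}{3 \left(509 + 500\right)} - 278 = \frac{13 - 500}{3 \cdot 1009} - 278 = \frac{1}{3} \cdot \frac{1}{1009} \left(-487\right) - 278 = - \frac{487}{3027} - 278 = - \frac{841993}{3027}$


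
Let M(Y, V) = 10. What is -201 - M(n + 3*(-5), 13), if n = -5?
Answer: -211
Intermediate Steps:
-201 - M(n + 3*(-5), 13) = -201 - 1*10 = -201 - 10 = -211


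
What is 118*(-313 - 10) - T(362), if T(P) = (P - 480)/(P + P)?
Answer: -13797209/362 ≈ -38114.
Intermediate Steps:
T(P) = (-480 + P)/(2*P) (T(P) = (-480 + P)/((2*P)) = (-480 + P)*(1/(2*P)) = (-480 + P)/(2*P))
118*(-313 - 10) - T(362) = 118*(-313 - 10) - (-480 + 362)/(2*362) = 118*(-323) - (-118)/(2*362) = -38114 - 1*(-59/362) = -38114 + 59/362 = -13797209/362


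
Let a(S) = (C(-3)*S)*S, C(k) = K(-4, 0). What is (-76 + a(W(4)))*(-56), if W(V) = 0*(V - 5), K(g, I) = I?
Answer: 4256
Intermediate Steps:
W(V) = 0 (W(V) = 0*(-5 + V) = 0)
C(k) = 0
a(S) = 0 (a(S) = (0*S)*S = 0*S = 0)
(-76 + a(W(4)))*(-56) = (-76 + 0)*(-56) = -76*(-56) = 4256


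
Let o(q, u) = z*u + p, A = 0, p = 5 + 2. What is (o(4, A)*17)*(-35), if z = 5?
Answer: -4165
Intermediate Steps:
p = 7
o(q, u) = 7 + 5*u (o(q, u) = 5*u + 7 = 7 + 5*u)
(o(4, A)*17)*(-35) = ((7 + 5*0)*17)*(-35) = ((7 + 0)*17)*(-35) = (7*17)*(-35) = 119*(-35) = -4165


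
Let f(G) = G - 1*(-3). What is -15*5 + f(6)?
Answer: -66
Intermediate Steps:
f(G) = 3 + G (f(G) = G + 3 = 3 + G)
-15*5 + f(6) = -15*5 + (3 + 6) = -75 + 9 = -66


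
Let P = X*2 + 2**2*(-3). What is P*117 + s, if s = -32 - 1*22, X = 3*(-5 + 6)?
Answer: -756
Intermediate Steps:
X = 3 (X = 3*1 = 3)
s = -54 (s = -32 - 22 = -54)
P = -6 (P = 3*2 + 2**2*(-3) = 6 + 4*(-3) = 6 - 12 = -6)
P*117 + s = -6*117 - 54 = -702 - 54 = -756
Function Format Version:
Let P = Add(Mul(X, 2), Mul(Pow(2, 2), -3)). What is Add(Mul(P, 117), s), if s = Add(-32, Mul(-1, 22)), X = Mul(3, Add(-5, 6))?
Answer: -756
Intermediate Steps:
X = 3 (X = Mul(3, 1) = 3)
s = -54 (s = Add(-32, -22) = -54)
P = -6 (P = Add(Mul(3, 2), Mul(Pow(2, 2), -3)) = Add(6, Mul(4, -3)) = Add(6, -12) = -6)
Add(Mul(P, 117), s) = Add(Mul(-6, 117), -54) = Add(-702, -54) = -756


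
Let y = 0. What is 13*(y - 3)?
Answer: -39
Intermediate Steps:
13*(y - 3) = 13*(0 - 3) = 13*(-3) = -39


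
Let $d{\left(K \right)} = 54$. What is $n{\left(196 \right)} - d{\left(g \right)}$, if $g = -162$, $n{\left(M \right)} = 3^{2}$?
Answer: $-45$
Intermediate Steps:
$n{\left(M \right)} = 9$
$n{\left(196 \right)} - d{\left(g \right)} = 9 - 54 = -45$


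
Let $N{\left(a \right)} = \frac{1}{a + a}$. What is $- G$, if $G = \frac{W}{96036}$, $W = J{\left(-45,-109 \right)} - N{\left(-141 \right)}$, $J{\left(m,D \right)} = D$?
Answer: $\frac{30737}{27082152} \approx 0.001135$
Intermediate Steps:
$N{\left(a \right)} = \frac{1}{2 a}$
$W = - \frac{30737}{282}$ ($W = -109 - \frac{1}{2 \left(-141\right)} = -109 - \frac{1}{2} \left(- \frac{1}{141}\right) = -109 - - \frac{1}{282} = -109 + \frac{1}{282} = - \frac{30737}{282} \approx -109.0$)
$G = - \frac{30737}{27082152}$ ($G = - \frac{30737}{282 \cdot 96036} = \left(- \frac{30737}{282}\right) \frac{1}{96036} = - \frac{30737}{27082152} \approx -0.001135$)
$- G = \left(-1\right) \left(- \frac{30737}{27082152}\right) = \frac{30737}{27082152}$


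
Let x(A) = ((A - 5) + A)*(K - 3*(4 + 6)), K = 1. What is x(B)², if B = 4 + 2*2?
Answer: 101761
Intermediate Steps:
B = 8 (B = 4 + 4 = 8)
x(A) = 145 - 58*A (x(A) = ((A - 5) + A)*(1 - 3*(4 + 6)) = ((-5 + A) + A)*(1 - 3*10) = (-5 + 2*A)*(1 - 30) = (-5 + 2*A)*(-29) = 145 - 58*A)
x(B)² = (145 - 58*8)² = (145 - 464)² = (-319)² = 101761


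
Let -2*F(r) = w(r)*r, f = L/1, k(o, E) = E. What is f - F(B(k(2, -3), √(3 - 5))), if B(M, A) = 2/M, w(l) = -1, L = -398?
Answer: -1193/3 ≈ -397.67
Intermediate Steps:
f = -398 (f = -398/1 = -398*1 = -398)
F(r) = r/2 (F(r) = -(-1)*r/2 = r/2)
f - F(B(k(2, -3), √(3 - 5))) = -398 - 2/(-3)/2 = -398 - 2*(-⅓)/2 = -398 - (-2)/(2*3) = -398 - 1*(-⅓) = -398 + ⅓ = -1193/3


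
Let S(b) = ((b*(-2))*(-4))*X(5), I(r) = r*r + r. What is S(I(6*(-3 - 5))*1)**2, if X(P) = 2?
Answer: 1302921216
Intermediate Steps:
I(r) = r + r**2 (I(r) = r**2 + r = r + r**2)
S(b) = 16*b (S(b) = ((b*(-2))*(-4))*2 = (-2*b*(-4))*2 = (8*b)*2 = 16*b)
S(I(6*(-3 - 5))*1)**2 = (16*(((6*(-3 - 5))*(1 + 6*(-3 - 5)))*1))**2 = (16*(((6*(-8))*(1 + 6*(-8)))*1))**2 = (16*(-48*(1 - 48)*1))**2 = (16*(-48*(-47)*1))**2 = (16*(2256*1))**2 = (16*2256)**2 = 36096**2 = 1302921216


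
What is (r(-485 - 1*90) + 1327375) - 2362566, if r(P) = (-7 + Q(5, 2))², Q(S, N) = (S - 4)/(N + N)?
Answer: -16562327/16 ≈ -1.0351e+6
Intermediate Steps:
Q(S, N) = (-4 + S)/(2*N) (Q(S, N) = (-4 + S)/((2*N)) = (-4 + S)*(1/(2*N)) = (-4 + S)/(2*N))
r(P) = 729/16 (r(P) = (-7 + (½)*(-4 + 5)/2)² = (-7 + (½)*(½)*1)² = (-7 + ¼)² = (-27/4)² = 729/16)
(r(-485 - 1*90) + 1327375) - 2362566 = (729/16 + 1327375) - 2362566 = 21238729/16 - 2362566 = -16562327/16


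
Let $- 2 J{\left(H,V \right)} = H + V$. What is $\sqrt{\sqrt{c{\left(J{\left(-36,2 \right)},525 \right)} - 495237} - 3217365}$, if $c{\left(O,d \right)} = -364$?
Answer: $\sqrt{-3217365 + i \sqrt{495601}} \approx 0.2 + 1793.7 i$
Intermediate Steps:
$J{\left(H,V \right)} = - \frac{H}{2} - \frac{V}{2}$ ($J{\left(H,V \right)} = - \frac{H + V}{2} = - \frac{H}{2} - \frac{V}{2}$)
$\sqrt{\sqrt{c{\left(J{\left(-36,2 \right)},525 \right)} - 495237} - 3217365} = \sqrt{\sqrt{-364 - 495237} - 3217365} = \sqrt{\sqrt{-495601} - 3217365} = \sqrt{i \sqrt{495601} - 3217365} = \sqrt{-3217365 + i \sqrt{495601}}$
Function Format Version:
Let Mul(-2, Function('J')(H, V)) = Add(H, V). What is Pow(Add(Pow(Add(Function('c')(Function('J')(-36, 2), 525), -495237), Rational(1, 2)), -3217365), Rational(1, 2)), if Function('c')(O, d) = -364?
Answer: Pow(Add(-3217365, Mul(I, Pow(495601, Rational(1, 2)))), Rational(1, 2)) ≈ Add(0.20, Mul(1793.7, I))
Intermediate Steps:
Function('J')(H, V) = Add(Mul(Rational(-1, 2), H), Mul(Rational(-1, 2), V)) (Function('J')(H, V) = Mul(Rational(-1, 2), Add(H, V)) = Add(Mul(Rational(-1, 2), H), Mul(Rational(-1, 2), V)))
Pow(Add(Pow(Add(Function('c')(Function('J')(-36, 2), 525), -495237), Rational(1, 2)), -3217365), Rational(1, 2)) = Pow(Add(Pow(Add(-364, -495237), Rational(1, 2)), -3217365), Rational(1, 2)) = Pow(Add(Pow(-495601, Rational(1, 2)), -3217365), Rational(1, 2)) = Pow(Add(Mul(I, Pow(495601, Rational(1, 2))), -3217365), Rational(1, 2)) = Pow(Add(-3217365, Mul(I, Pow(495601, Rational(1, 2)))), Rational(1, 2))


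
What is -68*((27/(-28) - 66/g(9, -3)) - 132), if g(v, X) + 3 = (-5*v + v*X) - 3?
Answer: 817547/91 ≈ 8984.0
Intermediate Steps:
g(v, X) = -6 - 5*v + X*v (g(v, X) = -3 + ((-5*v + v*X) - 3) = -3 + ((-5*v + X*v) - 3) = -3 + (-3 - 5*v + X*v) = -6 - 5*v + X*v)
-68*((27/(-28) - 66/g(9, -3)) - 132) = -68*((27/(-28) - 66/(-6 - 5*9 - 3*9)) - 132) = -68*((27*(-1/28) - 66/(-6 - 45 - 27)) - 132) = -68*((-27/28 - 66/(-78)) - 132) = -68*((-27/28 - 66*(-1/78)) - 132) = -68*((-27/28 + 11/13) - 132) = -68*(-43/364 - 132) = -68*(-48091/364) = 817547/91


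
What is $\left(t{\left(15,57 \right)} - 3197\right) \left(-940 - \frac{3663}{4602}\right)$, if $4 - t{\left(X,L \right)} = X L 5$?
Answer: $\frac{5388837854}{767} \approx 7.0259 \cdot 10^{6}$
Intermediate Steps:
$t{\left(X,L \right)} = 4 - 5 L X$ ($t{\left(X,L \right)} = 4 - X L 5 = 4 - L X 5 = 4 - 5 L X$)
$\left(t{\left(15,57 \right)} - 3197\right) \left(-940 - \frac{3663}{4602}\right) = \left(\left(4 - 285 \cdot 15\right) - 3197\right) \left(-940 - \frac{3663}{4602}\right) = \left(\left(4 - 4275\right) - 3197\right) \left(-940 - \frac{1221}{1534}\right) = \left(-4271 - 3197\right) \left(-940 - \frac{1221}{1534}\right) = \left(-7468\right) \left(- \frac{1443181}{1534}\right) = \frac{5388837854}{767}$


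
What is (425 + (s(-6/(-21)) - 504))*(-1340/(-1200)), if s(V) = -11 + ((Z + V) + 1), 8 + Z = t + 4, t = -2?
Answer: -14807/140 ≈ -105.76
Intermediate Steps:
Z = -6 (Z = -8 + (-2 + 4) = -8 + 2 = -6)
s(V) = -16 + V (s(V) = -11 + ((-6 + V) + 1) = -11 + (-5 + V) = -16 + V)
(425 + (s(-6/(-21)) - 504))*(-1340/(-1200)) = (425 + ((-16 - 6/(-21)) - 504))*(-1340/(-1200)) = (425 + ((-16 - 6*(-1/21)) - 504))*(-1340*(-1/1200)) = (425 + ((-16 + 2/7) - 504))*(67/60) = (425 + (-110/7 - 504))*(67/60) = (425 - 3638/7)*(67/60) = -663/7*67/60 = -14807/140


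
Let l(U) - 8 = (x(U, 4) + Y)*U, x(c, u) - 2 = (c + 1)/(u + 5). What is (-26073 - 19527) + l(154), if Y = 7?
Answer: -373984/9 ≈ -41554.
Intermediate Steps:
x(c, u) = 2 + (1 + c)/(5 + u) (x(c, u) = 2 + (c + 1)/(u + 5) = 2 + (1 + c)/(5 + u))
l(U) = 8 + U*(82/9 + U/9) (l(U) = 8 + ((11 + U + 2*4)/(5 + 4) + 7)*U = 8 + ((11 + U + 8)/9 + 7)*U = 8 + ((19 + U)/9 + 7)*U = 8 + ((19/9 + U/9) + 7)*U = 8 + (82/9 + U/9)*U = 8 + U*(82/9 + U/9))
(-26073 - 19527) + l(154) = (-26073 - 19527) + (8 + (⅑)*154² + (82/9)*154) = -45600 + (8 + (⅑)*23716 + 12628/9) = -45600 + (8 + 23716/9 + 12628/9) = -45600 + 36416/9 = -373984/9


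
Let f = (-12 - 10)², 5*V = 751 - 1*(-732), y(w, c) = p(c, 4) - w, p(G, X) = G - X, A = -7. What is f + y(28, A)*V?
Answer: -55417/5 ≈ -11083.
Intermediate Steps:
y(w, c) = -4 + c - w (y(w, c) = (c - 1*4) - w = (c - 4) - w = (-4 + c) - w = -4 + c - w)
V = 1483/5 (V = (751 - 1*(-732))/5 = (751 + 732)/5 = (⅕)*1483 = 1483/5 ≈ 296.60)
f = 484 (f = (-22)² = 484)
f + y(28, A)*V = 484 + (-4 - 7 - 1*28)*(1483/5) = 484 + (-4 - 7 - 28)*(1483/5) = 484 - 39*1483/5 = 484 - 57837/5 = -55417/5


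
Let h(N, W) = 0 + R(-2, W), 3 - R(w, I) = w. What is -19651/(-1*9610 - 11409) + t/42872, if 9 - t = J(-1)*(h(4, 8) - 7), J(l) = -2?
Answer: 842582767/901126568 ≈ 0.93503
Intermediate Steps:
R(w, I) = 3 - w
h(N, W) = 5 (h(N, W) = 0 + (3 - 1*(-2)) = 0 + (3 + 2) = 0 + 5 = 5)
t = 5 (t = 9 - (-2)*(5 - 7) = 9 - (-2)*(-2) = 9 - 1*4 = 9 - 4 = 5)
-19651/(-1*9610 - 11409) + t/42872 = -19651/(-1*9610 - 11409) + 5/42872 = -19651/(-9610 - 11409) + 5*(1/42872) = -19651/(-21019) + 5/42872 = -19651*(-1/21019) + 5/42872 = 19651/21019 + 5/42872 = 842582767/901126568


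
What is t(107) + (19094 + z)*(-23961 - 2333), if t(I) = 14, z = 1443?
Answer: -539999864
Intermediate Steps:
t(107) + (19094 + z)*(-23961 - 2333) = 14 + (19094 + 1443)*(-23961 - 2333) = 14 + 20537*(-26294) = 14 - 539999878 = -539999864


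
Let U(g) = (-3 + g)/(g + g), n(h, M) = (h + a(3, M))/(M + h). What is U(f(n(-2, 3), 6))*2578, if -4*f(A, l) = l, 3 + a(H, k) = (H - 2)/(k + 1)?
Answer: 3867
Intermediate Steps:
a(H, k) = -3 + (-2 + H)/(1 + k) (a(H, k) = -3 + (H - 2)/(k + 1) = -3 + (-2 + H)/(1 + k))
n(h, M) = (h + (-2 - 3*M)/(1 + M))/(M + h) (n(h, M) = (h + (-5 + 3 - 3*M)/(1 + M))/(M + h) = (h + (-2 - 3*M)/(1 + M))/(M + h))
f(A, l) = -l/4
U(g) = (-3 + g)/(2*g) (U(g) = (-3 + g)/((2*g)) = (-3 + g)*(1/(2*g)) = (-3 + g)/(2*g))
U(f(n(-2, 3), 6))*2578 = ((-3 - ¼*6)/(2*((-¼*6))))*2578 = ((-3 - 3/2)/(2*(-3/2)))*2578 = ((½)*(-⅔)*(-9/2))*2578 = (3/2)*2578 = 3867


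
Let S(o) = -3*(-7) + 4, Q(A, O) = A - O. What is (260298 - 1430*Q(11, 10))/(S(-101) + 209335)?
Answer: 64717/52340 ≈ 1.2365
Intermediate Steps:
S(o) = 25 (S(o) = 21 + 4 = 25)
(260298 - 1430*Q(11, 10))/(S(-101) + 209335) = (260298 - 1430*(11 - 1*10))/(25 + 209335) = (260298 - 1430*(11 - 10))/209360 = (260298 - 1430*1)*(1/209360) = (260298 - 1430)*(1/209360) = 258868*(1/209360) = 64717/52340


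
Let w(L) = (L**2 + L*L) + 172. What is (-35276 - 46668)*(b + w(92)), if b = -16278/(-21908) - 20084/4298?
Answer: -16488935045320196/11770073 ≈ -1.4009e+9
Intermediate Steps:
b = -92509357/23540146 (b = -16278*(-1/21908) - 20084*1/4298 = 8139/10954 - 10042/2149 = -92509357/23540146 ≈ -3.9299)
w(L) = 172 + 2*L**2 (w(L) = (L**2 + L**2) + 172 = 2*L**2 + 172 = 172 + 2*L**2)
(-35276 - 46668)*(b + w(92)) = (-35276 - 46668)*(-92509357/23540146 + (172 + 2*92**2)) = -81944*(-92509357/23540146 + (172 + 2*8464)) = -81944*(-92509357/23540146 + (172 + 16928)) = -81944*(-92509357/23540146 + 17100) = -81944*402443987243/23540146 = -16488935045320196/11770073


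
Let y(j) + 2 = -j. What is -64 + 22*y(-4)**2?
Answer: 24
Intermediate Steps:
y(j) = -2 - j
-64 + 22*y(-4)**2 = -64 + 22*(-2 - 1*(-4))**2 = -64 + 22*(-2 + 4)**2 = -64 + 22*2**2 = -64 + 22*4 = -64 + 88 = 24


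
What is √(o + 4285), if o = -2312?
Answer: √1973 ≈ 44.418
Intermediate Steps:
√(o + 4285) = √(-2312 + 4285) = √1973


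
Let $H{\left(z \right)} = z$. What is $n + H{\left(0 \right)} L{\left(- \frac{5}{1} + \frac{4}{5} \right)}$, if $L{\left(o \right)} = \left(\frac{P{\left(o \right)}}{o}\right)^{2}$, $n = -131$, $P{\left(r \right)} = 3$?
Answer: $-131$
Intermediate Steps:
$L{\left(o \right)} = \frac{9}{o^{2}}$ ($L{\left(o \right)} = \left(\frac{3}{o}\right)^{2} = \frac{9}{o^{2}}$)
$n + H{\left(0 \right)} L{\left(- \frac{5}{1} + \frac{4}{5} \right)} = -131 + 0 \frac{9}{\left(- \frac{5}{1} + \frac{4}{5}\right)^{2}} = -131 + 0 \frac{9}{\left(\left(-5\right) 1 + 4 \cdot \frac{1}{5}\right)^{2}} = -131 + 0 \frac{9}{\left(-5 + \frac{4}{5}\right)^{2}} = -131 + 0 \frac{9}{\frac{441}{25}} = -131 + 0 \cdot 9 \cdot \frac{25}{441} = -131 + 0 \cdot \frac{25}{49} = -131 + 0 = -131$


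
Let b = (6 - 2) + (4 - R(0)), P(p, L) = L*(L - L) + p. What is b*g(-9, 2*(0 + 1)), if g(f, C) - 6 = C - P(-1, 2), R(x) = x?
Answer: 72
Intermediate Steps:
P(p, L) = p (P(p, L) = L*0 + p = 0 + p = p)
g(f, C) = 7 + C (g(f, C) = 6 + (C - 1*(-1)) = 6 + (C + 1) = 6 + (1 + C) = 7 + C)
b = 8 (b = (6 - 2) + (4 - 1*0) = 4 + (4 + 0) = 4 + 4 = 8)
b*g(-9, 2*(0 + 1)) = 8*(7 + 2*(0 + 1)) = 8*(7 + 2*1) = 8*(7 + 2) = 8*9 = 72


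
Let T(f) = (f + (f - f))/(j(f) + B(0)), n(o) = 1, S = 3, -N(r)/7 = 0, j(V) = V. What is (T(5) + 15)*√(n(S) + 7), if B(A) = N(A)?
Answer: 32*√2 ≈ 45.255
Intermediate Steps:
N(r) = 0 (N(r) = -7*0 = 0)
B(A) = 0
T(f) = 1 (T(f) = (f + (f - f))/(f + 0) = (f + 0)/f = f/f = 1)
(T(5) + 15)*√(n(S) + 7) = (1 + 15)*√(1 + 7) = 16*√8 = 16*(2*√2) = 32*√2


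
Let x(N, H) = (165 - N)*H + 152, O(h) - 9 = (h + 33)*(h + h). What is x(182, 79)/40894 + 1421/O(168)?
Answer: -22335721/2762185230 ≈ -0.0080862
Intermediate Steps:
O(h) = 9 + 2*h*(33 + h) (O(h) = 9 + (h + 33)*(h + h) = 9 + (33 + h)*(2*h) = 9 + 2*h*(33 + h))
x(N, H) = 152 + H*(165 - N) (x(N, H) = H*(165 - N) + 152 = 152 + H*(165 - N))
x(182, 79)/40894 + 1421/O(168) = (152 + 165*79 - 1*79*182)/40894 + 1421/(9 + 2*168**2 + 66*168) = (152 + 13035 - 14378)*(1/40894) + 1421/(9 + 2*28224 + 11088) = -1191*1/40894 + 1421/(9 + 56448 + 11088) = -1191/40894 + 1421/67545 = -22335721/2762185230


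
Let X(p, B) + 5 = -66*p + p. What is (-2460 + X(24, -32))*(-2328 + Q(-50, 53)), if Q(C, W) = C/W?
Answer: 496821850/53 ≈ 9.3740e+6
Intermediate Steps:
X(p, B) = -5 - 65*p (X(p, B) = -5 + (-66*p + p) = -5 - 65*p)
(-2460 + X(24, -32))*(-2328 + Q(-50, 53)) = (-2460 + (-5 - 65*24))*(-2328 - 50/53) = (-2460 + (-5 - 1560))*(-2328 - 50*1/53) = (-2460 - 1565)*(-2328 - 50/53) = -4025*(-123434/53) = 496821850/53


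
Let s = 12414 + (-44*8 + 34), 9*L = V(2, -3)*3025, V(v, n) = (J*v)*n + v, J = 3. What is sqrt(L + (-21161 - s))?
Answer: I*sqrt(347713)/3 ≈ 196.56*I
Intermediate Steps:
V(v, n) = v + 3*n*v (V(v, n) = (3*v)*n + v = 3*n*v + v = v + 3*n*v)
L = -48400/9 (L = ((2*(1 + 3*(-3)))*3025)/9 = ((2*(1 - 9))*3025)/9 = ((2*(-8))*3025)/9 = (-16*3025)/9 = (1/9)*(-48400) = -48400/9 ≈ -5377.8)
s = 12096 (s = 12414 + (-352 + 34) = 12414 - 318 = 12096)
sqrt(L + (-21161 - s)) = sqrt(-48400/9 + (-21161 - 1*12096)) = sqrt(-48400/9 + (-21161 - 12096)) = sqrt(-48400/9 - 33257) = sqrt(-347713/9) = I*sqrt(347713)/3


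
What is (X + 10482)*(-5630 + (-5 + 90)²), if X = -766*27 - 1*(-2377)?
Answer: -12477685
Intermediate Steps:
X = -18305 (X = -20682 + 2377 = -18305)
(X + 10482)*(-5630 + (-5 + 90)²) = (-18305 + 10482)*(-5630 + (-5 + 90)²) = -7823*(-5630 + 85²) = -7823*(-5630 + 7225) = -7823*1595 = -12477685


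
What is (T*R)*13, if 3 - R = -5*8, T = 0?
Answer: 0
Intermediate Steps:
R = 43 (R = 3 - (-5)*8 = 3 - 1*(-40) = 3 + 40 = 43)
(T*R)*13 = (0*43)*13 = 0*13 = 0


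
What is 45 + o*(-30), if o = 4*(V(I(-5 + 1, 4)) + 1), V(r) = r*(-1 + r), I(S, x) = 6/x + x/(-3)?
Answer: -175/3 ≈ -58.333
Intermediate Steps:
I(S, x) = 6/x - x/3 (I(S, x) = 6/x + x*(-⅓) = 6/x - x/3)
o = 31/9 (o = 4*((6/4 - ⅓*4)*(-1 + (6/4 - ⅓*4)) + 1) = 4*((6*(¼) - 4/3)*(-1 + (6*(¼) - 4/3)) + 1) = 4*((3/2 - 4/3)*(-1 + (3/2 - 4/3)) + 1) = 4*((-1 + ⅙)/6 + 1) = 4*((⅙)*(-⅚) + 1) = 4*(-5/36 + 1) = 4*(31/36) = 31/9 ≈ 3.4444)
45 + o*(-30) = 45 + (31/9)*(-30) = 45 - 310/3 = -175/3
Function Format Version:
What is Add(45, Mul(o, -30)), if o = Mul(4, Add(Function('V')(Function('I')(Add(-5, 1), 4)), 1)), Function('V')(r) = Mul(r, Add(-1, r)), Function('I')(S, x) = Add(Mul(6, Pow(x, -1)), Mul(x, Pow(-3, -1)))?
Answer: Rational(-175, 3) ≈ -58.333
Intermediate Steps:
Function('I')(S, x) = Add(Mul(6, Pow(x, -1)), Mul(Rational(-1, 3), x)) (Function('I')(S, x) = Add(Mul(6, Pow(x, -1)), Mul(x, Rational(-1, 3))) = Add(Mul(6, Pow(x, -1)), Mul(Rational(-1, 3), x)))
o = Rational(31, 9) (o = Mul(4, Add(Mul(Add(Mul(6, Pow(4, -1)), Mul(Rational(-1, 3), 4)), Add(-1, Add(Mul(6, Pow(4, -1)), Mul(Rational(-1, 3), 4)))), 1)) = Mul(4, Add(Mul(Add(Mul(6, Rational(1, 4)), Rational(-4, 3)), Add(-1, Add(Mul(6, Rational(1, 4)), Rational(-4, 3)))), 1)) = Mul(4, Add(Mul(Add(Rational(3, 2), Rational(-4, 3)), Add(-1, Add(Rational(3, 2), Rational(-4, 3)))), 1)) = Mul(4, Add(Mul(Rational(1, 6), Add(-1, Rational(1, 6))), 1)) = Mul(4, Add(Mul(Rational(1, 6), Rational(-5, 6)), 1)) = Mul(4, Add(Rational(-5, 36), 1)) = Mul(4, Rational(31, 36)) = Rational(31, 9) ≈ 3.4444)
Add(45, Mul(o, -30)) = Add(45, Mul(Rational(31, 9), -30)) = Add(45, Rational(-310, 3)) = Rational(-175, 3)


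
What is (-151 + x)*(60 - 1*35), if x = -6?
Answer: -3925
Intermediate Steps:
(-151 + x)*(60 - 1*35) = (-151 - 6)*(60 - 1*35) = -157*(60 - 35) = -157*25 = -3925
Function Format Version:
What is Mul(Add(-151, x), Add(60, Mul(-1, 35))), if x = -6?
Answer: -3925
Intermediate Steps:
Mul(Add(-151, x), Add(60, Mul(-1, 35))) = Mul(Add(-151, -6), Add(60, Mul(-1, 35))) = Mul(-157, Add(60, -35)) = Mul(-157, 25) = -3925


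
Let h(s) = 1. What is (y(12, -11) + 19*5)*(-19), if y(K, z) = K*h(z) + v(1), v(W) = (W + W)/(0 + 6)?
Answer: -6118/3 ≈ -2039.3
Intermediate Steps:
v(W) = W/3 (v(W) = (2*W)/6 = (2*W)*(⅙) = W/3)
y(K, z) = ⅓ + K (y(K, z) = K*1 + (⅓)*1 = K + ⅓ = ⅓ + K)
(y(12, -11) + 19*5)*(-19) = ((⅓ + 12) + 19*5)*(-19) = (37/3 + 95)*(-19) = (322/3)*(-19) = -6118/3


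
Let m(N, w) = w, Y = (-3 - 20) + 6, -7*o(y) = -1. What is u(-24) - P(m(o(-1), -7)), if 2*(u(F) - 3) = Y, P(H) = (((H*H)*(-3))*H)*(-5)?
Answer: 10279/2 ≈ 5139.5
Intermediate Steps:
o(y) = ⅐ (o(y) = -⅐*(-1) = ⅐)
Y = -17 (Y = -23 + 6 = -17)
P(H) = 15*H³ (P(H) = ((H²*(-3))*H)*(-5) = ((-3*H²)*H)*(-5) = -3*H³*(-5) = 15*H³)
u(F) = -11/2 (u(F) = 3 + (½)*(-17) = 3 - 17/2 = -11/2)
u(-24) - P(m(o(-1), -7)) = -11/2 - 15*(-7)³ = -11/2 - 15*(-343) = -11/2 - 1*(-5145) = -11/2 + 5145 = 10279/2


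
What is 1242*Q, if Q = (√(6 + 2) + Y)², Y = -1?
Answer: 11178 - 4968*√2 ≈ 4152.2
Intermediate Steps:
Q = (-1 + 2*√2)² (Q = (√(6 + 2) - 1)² = (√8 - 1)² = (2*√2 - 1)² = (-1 + 2*√2)² ≈ 3.3431)
1242*Q = 1242*(9 - 4*√2) = 11178 - 4968*√2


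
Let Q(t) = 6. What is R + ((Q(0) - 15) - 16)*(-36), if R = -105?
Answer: 795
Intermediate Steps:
R + ((Q(0) - 15) - 16)*(-36) = -105 + ((6 - 15) - 16)*(-36) = -105 + (-9 - 16)*(-36) = -105 - 25*(-36) = -105 + 900 = 795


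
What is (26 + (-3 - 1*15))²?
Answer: 64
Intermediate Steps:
(26 + (-3 - 1*15))² = (26 + (-3 - 15))² = (26 - 18)² = 8² = 64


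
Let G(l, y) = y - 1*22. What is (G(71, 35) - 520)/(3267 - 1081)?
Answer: -507/2186 ≈ -0.23193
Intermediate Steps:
G(l, y) = -22 + y (G(l, y) = y - 22 = -22 + y)
(G(71, 35) - 520)/(3267 - 1081) = ((-22 + 35) - 520)/(3267 - 1081) = (13 - 520)/2186 = -507*1/2186 = -507/2186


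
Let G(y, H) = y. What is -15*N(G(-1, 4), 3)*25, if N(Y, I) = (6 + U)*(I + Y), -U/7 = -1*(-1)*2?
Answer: 6000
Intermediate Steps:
U = -14 (U = -7*(-1*(-1))*2 = -7*2 = -14)
N(Y, I) = -8*I - 8*Y (N(Y, I) = (6 - 14)*(I + Y) = -8*(I + Y) = -8*I - 8*Y)
-15*N(G(-1, 4), 3)*25 = -15*(-8*3 - 8*(-1))*25 = -15*(-24 + 8)*25 = -15*(-16)*25 = -(-240)*25 = -1*(-6000) = 6000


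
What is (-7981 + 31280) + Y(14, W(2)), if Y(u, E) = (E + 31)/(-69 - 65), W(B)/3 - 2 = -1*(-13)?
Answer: 1560995/67 ≈ 23298.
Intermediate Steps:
W(B) = 45 (W(B) = 6 + 3*(-1*(-13)) = 6 + 3*13 = 6 + 39 = 45)
Y(u, E) = -31/134 - E/134 (Y(u, E) = (31 + E)/(-134) = (31 + E)*(-1/134) = -31/134 - E/134)
(-7981 + 31280) + Y(14, W(2)) = (-7981 + 31280) + (-31/134 - 1/134*45) = 23299 + (-31/134 - 45/134) = 23299 - 38/67 = 1560995/67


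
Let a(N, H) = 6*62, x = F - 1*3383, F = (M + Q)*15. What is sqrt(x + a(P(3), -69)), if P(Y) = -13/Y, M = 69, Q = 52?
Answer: 2*I*sqrt(299) ≈ 34.583*I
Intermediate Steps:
F = 1815 (F = (69 + 52)*15 = 121*15 = 1815)
x = -1568 (x = 1815 - 1*3383 = 1815 - 3383 = -1568)
a(N, H) = 372
sqrt(x + a(P(3), -69)) = sqrt(-1568 + 372) = sqrt(-1196) = 2*I*sqrt(299)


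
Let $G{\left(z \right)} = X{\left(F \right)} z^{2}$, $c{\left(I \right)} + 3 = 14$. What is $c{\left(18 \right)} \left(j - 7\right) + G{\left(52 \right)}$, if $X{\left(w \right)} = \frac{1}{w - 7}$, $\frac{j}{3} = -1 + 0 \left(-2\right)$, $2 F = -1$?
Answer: $- \frac{7058}{15} \approx -470.53$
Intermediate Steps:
$F = - \frac{1}{2}$ ($F = \frac{1}{2} \left(-1\right) = - \frac{1}{2} \approx -0.5$)
$j = -3$ ($j = 3 \left(-1 + 0 \left(-2\right)\right) = 3 \left(-1 + 0\right) = 3 \left(-1\right) = -3$)
$c{\left(I \right)} = 11$ ($c{\left(I \right)} = -3 + 14 = 11$)
$X{\left(w \right)} = \frac{1}{-7 + w}$
$G{\left(z \right)} = - \frac{2 z^{2}}{15}$ ($G{\left(z \right)} = \frac{z^{2}}{-7 - \frac{1}{2}} = \frac{z^{2}}{- \frac{15}{2}} = - \frac{2 z^{2}}{15}$)
$c{\left(18 \right)} \left(j - 7\right) + G{\left(52 \right)} = 11 \left(-3 - 7\right) - \frac{2 \cdot 52^{2}}{15} = 11 \left(-10\right) - \frac{5408}{15} = -110 - \frac{5408}{15} = - \frac{7058}{15}$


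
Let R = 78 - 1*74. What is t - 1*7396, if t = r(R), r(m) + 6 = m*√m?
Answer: -7394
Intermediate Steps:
R = 4 (R = 78 - 74 = 4)
r(m) = -6 + m^(3/2) (r(m) = -6 + m*√m = -6 + m^(3/2))
t = 2 (t = -6 + 4^(3/2) = -6 + 8 = 2)
t - 1*7396 = 2 - 1*7396 = 2 - 7396 = -7394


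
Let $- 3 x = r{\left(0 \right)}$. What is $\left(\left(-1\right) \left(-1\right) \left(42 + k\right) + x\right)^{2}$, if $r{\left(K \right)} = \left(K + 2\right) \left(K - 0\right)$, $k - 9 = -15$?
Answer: $1296$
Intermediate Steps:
$k = -6$ ($k = 9 - 15 = -6$)
$r{\left(K \right)} = K \left(2 + K\right)$ ($r{\left(K \right)} = \left(2 + K\right) \left(K + 0\right) = \left(2 + K\right) K = K \left(2 + K\right)$)
$x = 0$ ($x = - \frac{0 \left(2 + 0\right)}{3} = - \frac{0 \cdot 2}{3} = \left(- \frac{1}{3}\right) 0 = 0$)
$\left(\left(-1\right) \left(-1\right) \left(42 + k\right) + x\right)^{2} = \left(\left(-1\right) \left(-1\right) \left(42 - 6\right) + 0\right)^{2} = \left(1 \cdot 36 + 0\right)^{2} = \left(36 + 0\right)^{2} = 36^{2} = 1296$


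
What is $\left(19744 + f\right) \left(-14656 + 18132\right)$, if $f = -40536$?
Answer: $-72272992$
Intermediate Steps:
$\left(19744 + f\right) \left(-14656 + 18132\right) = \left(19744 - 40536\right) \left(-14656 + 18132\right) = \left(-20792\right) 3476 = -72272992$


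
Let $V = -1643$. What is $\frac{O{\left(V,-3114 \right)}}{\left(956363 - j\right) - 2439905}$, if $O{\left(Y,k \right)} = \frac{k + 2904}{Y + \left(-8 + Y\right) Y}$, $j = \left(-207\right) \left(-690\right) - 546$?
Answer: $\frac{7}{146917766490} \approx 4.7646 \cdot 10^{-11}$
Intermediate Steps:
$j = 142284$ ($j = 142830 - 546 = 142284$)
$O{\left(Y,k \right)} = \frac{2904 + k}{Y + Y \left(-8 + Y\right)}$
$\frac{O{\left(V,-3114 \right)}}{\left(956363 - j\right) - 2439905} = \frac{\frac{1}{-1643} \frac{1}{-7 - 1643} \left(2904 - 3114\right)}{\left(956363 - 142284\right) - 2439905} = \frac{\left(- \frac{1}{1643}\right) \frac{1}{-1650} \left(-210\right)}{\left(956363 - 142284\right) - 2439905} = \frac{\left(- \frac{1}{1643}\right) \left(- \frac{1}{1650}\right) \left(-210\right)}{814079 - 2439905} = - \frac{7}{90365 \left(-1625826\right)} = \left(- \frac{7}{90365}\right) \left(- \frac{1}{1625826}\right) = \frac{7}{146917766490}$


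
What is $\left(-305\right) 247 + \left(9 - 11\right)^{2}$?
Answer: $-75331$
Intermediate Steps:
$\left(-305\right) 247 + \left(9 - 11\right)^{2} = -75335 + \left(-2\right)^{2} = -75335 + 4 = -75331$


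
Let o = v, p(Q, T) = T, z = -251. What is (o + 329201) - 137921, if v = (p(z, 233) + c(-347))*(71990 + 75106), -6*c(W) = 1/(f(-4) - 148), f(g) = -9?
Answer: 5410974252/157 ≈ 3.4465e+7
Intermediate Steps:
c(W) = 1/942 (c(W) = -1/(6*(-9 - 148)) = -⅙/(-157) = -⅙*(-1/157) = 1/942)
v = 5380943292/157 (v = (233 + 1/942)*(71990 + 75106) = (219487/942)*147096 = 5380943292/157 ≈ 3.4274e+7)
o = 5380943292/157 ≈ 3.4274e+7
(o + 329201) - 137921 = (5380943292/157 + 329201) - 137921 = 5432627849/157 - 137921 = 5410974252/157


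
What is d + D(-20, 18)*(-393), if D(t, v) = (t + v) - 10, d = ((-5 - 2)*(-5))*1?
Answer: 4751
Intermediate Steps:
d = 35 (d = -7*(-5)*1 = 35*1 = 35)
D(t, v) = -10 + t + v
d + D(-20, 18)*(-393) = 35 + (-10 - 20 + 18)*(-393) = 35 - 12*(-393) = 35 + 4716 = 4751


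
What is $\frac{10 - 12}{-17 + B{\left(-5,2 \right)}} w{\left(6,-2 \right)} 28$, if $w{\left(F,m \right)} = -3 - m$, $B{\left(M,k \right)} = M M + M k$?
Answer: $-28$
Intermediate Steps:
$B{\left(M,k \right)} = M^{2} + M k$
$\frac{10 - 12}{-17 + B{\left(-5,2 \right)}} w{\left(6,-2 \right)} 28 = \frac{10 - 12}{-17 - 5 \left(-5 + 2\right)} \left(-3 - -2\right) 28 = - \frac{2}{-17 - -15} \left(-3 + 2\right) 28 = - \frac{2}{-17 + 15} \left(-1\right) 28 = - \frac{2}{-2} \left(-1\right) 28 = \left(-2\right) \left(- \frac{1}{2}\right) \left(-1\right) 28 = 1 \left(-1\right) 28 = \left(-1\right) 28 = -28$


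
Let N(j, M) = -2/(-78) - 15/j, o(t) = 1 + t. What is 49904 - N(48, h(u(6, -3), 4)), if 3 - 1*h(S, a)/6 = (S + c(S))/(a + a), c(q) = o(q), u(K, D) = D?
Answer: 31140275/624 ≈ 49904.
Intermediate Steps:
c(q) = 1 + q
h(S, a) = 18 - 3*(1 + 2*S)/a (h(S, a) = 18 - 6*(S + (1 + S))/(a + a) = 18 - 6*(1 + 2*S)/(2*a) = 18 - 6*(1 + 2*S)*1/(2*a) = 18 - 3*(1 + 2*S)/a)
N(j, M) = 1/39 - 15/j (N(j, M) = -2*(-1/78) - 15/j = 1/39 - 15/j)
49904 - N(48, h(u(6, -3), 4)) = 49904 - (-585 + 48)/(39*48) = 49904 - (-537)/(39*48) = 49904 - 1*(-179/624) = 49904 + 179/624 = 31140275/624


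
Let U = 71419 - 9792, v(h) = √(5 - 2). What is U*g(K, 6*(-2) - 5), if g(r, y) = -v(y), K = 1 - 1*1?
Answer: -61627*√3 ≈ -1.0674e+5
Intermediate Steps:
v(h) = √3
K = 0 (K = 1 - 1 = 0)
g(r, y) = -√3
U = 61627
U*g(K, 6*(-2) - 5) = 61627*(-√3) = -61627*√3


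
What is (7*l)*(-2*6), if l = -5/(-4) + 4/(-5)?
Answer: -189/5 ≈ -37.800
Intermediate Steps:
l = 9/20 (l = -5*(-¼) + 4*(-⅕) = 5/4 - ⅘ = 9/20 ≈ 0.45000)
(7*l)*(-2*6) = (7*(9/20))*(-2*6) = (63/20)*(-12) = -189/5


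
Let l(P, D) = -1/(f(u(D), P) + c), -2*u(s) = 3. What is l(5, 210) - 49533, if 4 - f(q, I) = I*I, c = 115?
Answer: -4656103/94 ≈ -49533.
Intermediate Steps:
u(s) = -3/2 (u(s) = -½*3 = -3/2)
f(q, I) = 4 - I² (f(q, I) = 4 - I*I = 4 - I²)
l(P, D) = -1/(119 - P²) (l(P, D) = -1/((4 - P²) + 115) = -1/(119 - P²))
l(5, 210) - 49533 = 1/(-119 + 5²) - 49533 = 1/(-119 + 25) - 49533 = 1/(-94) - 49533 = -1/94 - 49533 = -4656103/94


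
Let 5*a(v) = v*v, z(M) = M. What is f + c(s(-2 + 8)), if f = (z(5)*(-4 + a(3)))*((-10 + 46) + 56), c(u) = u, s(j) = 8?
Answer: -1004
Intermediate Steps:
a(v) = v²/5 (a(v) = (v*v)/5 = v²/5)
f = -1012 (f = (5*(-4 + (⅕)*3²))*((-10 + 46) + 56) = (5*(-4 + (⅕)*9))*(36 + 56) = (5*(-4 + 9/5))*92 = (5*(-11/5))*92 = -11*92 = -1012)
f + c(s(-2 + 8)) = -1012 + 8 = -1004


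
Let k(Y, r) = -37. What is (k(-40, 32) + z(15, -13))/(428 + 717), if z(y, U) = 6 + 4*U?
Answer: -83/1145 ≈ -0.072489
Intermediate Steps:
(k(-40, 32) + z(15, -13))/(428 + 717) = (-37 + (6 + 4*(-13)))/(428 + 717) = (-37 + (6 - 52))/1145 = (-37 - 46)*(1/1145) = -83*1/1145 = -83/1145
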